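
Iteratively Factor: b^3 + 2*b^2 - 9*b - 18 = (b + 3)*(b^2 - b - 6) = (b - 3)*(b + 3)*(b + 2)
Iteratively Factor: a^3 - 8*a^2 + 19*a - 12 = (a - 1)*(a^2 - 7*a + 12) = (a - 4)*(a - 1)*(a - 3)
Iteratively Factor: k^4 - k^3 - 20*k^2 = (k)*(k^3 - k^2 - 20*k) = k*(k - 5)*(k^2 + 4*k) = k^2*(k - 5)*(k + 4)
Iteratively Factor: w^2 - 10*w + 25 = (w - 5)*(w - 5)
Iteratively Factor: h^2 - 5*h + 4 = (h - 4)*(h - 1)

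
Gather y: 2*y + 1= 2*y + 1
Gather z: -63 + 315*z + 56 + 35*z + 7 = 350*z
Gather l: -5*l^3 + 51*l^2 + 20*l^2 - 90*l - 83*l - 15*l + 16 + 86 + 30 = -5*l^3 + 71*l^2 - 188*l + 132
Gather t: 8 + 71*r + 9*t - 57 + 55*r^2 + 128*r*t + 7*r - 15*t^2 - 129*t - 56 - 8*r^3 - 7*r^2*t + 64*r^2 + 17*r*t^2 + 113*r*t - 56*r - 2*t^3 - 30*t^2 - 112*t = -8*r^3 + 119*r^2 + 22*r - 2*t^3 + t^2*(17*r - 45) + t*(-7*r^2 + 241*r - 232) - 105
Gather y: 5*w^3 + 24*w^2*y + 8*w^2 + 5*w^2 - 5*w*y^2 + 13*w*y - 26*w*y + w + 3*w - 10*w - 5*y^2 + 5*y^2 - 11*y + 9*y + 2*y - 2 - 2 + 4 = 5*w^3 + 13*w^2 - 5*w*y^2 - 6*w + y*(24*w^2 - 13*w)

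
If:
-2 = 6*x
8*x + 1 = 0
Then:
No Solution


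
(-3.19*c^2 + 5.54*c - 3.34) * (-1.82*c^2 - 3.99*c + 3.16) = 5.8058*c^4 + 2.6453*c^3 - 26.1062*c^2 + 30.833*c - 10.5544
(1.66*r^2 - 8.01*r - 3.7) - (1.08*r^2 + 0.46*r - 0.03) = 0.58*r^2 - 8.47*r - 3.67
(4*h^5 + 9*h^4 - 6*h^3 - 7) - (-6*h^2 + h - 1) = 4*h^5 + 9*h^4 - 6*h^3 + 6*h^2 - h - 6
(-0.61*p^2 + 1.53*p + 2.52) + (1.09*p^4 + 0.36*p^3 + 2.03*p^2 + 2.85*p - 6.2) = 1.09*p^4 + 0.36*p^3 + 1.42*p^2 + 4.38*p - 3.68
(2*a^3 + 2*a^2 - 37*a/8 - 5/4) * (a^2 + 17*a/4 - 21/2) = 2*a^5 + 21*a^4/2 - 137*a^3/8 - 1341*a^2/32 + 173*a/4 + 105/8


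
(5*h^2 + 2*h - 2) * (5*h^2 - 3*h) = 25*h^4 - 5*h^3 - 16*h^2 + 6*h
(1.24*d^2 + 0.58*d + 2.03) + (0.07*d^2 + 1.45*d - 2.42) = 1.31*d^2 + 2.03*d - 0.39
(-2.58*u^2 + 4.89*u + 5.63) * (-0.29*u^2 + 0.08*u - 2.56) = 0.7482*u^4 - 1.6245*u^3 + 5.3633*u^2 - 12.068*u - 14.4128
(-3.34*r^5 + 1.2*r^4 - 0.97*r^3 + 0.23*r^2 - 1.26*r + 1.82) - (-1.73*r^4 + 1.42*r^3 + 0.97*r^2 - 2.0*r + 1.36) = -3.34*r^5 + 2.93*r^4 - 2.39*r^3 - 0.74*r^2 + 0.74*r + 0.46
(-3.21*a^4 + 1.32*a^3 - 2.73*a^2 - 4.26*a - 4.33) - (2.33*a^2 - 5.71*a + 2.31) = -3.21*a^4 + 1.32*a^3 - 5.06*a^2 + 1.45*a - 6.64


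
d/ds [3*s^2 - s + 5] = 6*s - 1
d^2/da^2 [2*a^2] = 4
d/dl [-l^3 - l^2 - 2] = l*(-3*l - 2)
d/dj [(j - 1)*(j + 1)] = 2*j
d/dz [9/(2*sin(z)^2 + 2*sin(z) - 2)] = -9*(2*sin(z) + 1)*cos(z)/(2*(sin(z) - cos(z)^2)^2)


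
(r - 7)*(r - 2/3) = r^2 - 23*r/3 + 14/3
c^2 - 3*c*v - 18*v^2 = (c - 6*v)*(c + 3*v)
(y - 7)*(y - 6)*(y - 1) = y^3 - 14*y^2 + 55*y - 42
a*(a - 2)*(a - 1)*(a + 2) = a^4 - a^3 - 4*a^2 + 4*a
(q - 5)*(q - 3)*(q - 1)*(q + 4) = q^4 - 5*q^3 - 13*q^2 + 77*q - 60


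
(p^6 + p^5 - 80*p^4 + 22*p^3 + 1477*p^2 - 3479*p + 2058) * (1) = p^6 + p^5 - 80*p^4 + 22*p^3 + 1477*p^2 - 3479*p + 2058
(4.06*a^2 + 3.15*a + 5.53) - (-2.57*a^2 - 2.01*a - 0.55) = 6.63*a^2 + 5.16*a + 6.08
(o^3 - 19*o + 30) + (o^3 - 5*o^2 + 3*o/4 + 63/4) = 2*o^3 - 5*o^2 - 73*o/4 + 183/4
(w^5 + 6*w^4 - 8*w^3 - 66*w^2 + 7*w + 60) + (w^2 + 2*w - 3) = w^5 + 6*w^4 - 8*w^3 - 65*w^2 + 9*w + 57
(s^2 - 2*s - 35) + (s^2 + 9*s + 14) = 2*s^2 + 7*s - 21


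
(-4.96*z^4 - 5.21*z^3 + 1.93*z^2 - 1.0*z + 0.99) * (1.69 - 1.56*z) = 7.7376*z^5 - 0.254799999999999*z^4 - 11.8157*z^3 + 4.8217*z^2 - 3.2344*z + 1.6731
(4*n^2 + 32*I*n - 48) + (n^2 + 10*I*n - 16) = 5*n^2 + 42*I*n - 64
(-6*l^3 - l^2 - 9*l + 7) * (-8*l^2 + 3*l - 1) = 48*l^5 - 10*l^4 + 75*l^3 - 82*l^2 + 30*l - 7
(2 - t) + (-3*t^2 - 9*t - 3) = -3*t^2 - 10*t - 1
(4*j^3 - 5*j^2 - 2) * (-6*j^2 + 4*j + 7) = -24*j^5 + 46*j^4 + 8*j^3 - 23*j^2 - 8*j - 14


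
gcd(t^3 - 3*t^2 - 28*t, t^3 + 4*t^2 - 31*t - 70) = 1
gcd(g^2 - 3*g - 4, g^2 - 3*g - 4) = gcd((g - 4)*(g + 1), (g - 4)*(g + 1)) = g^2 - 3*g - 4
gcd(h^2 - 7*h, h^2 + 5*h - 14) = 1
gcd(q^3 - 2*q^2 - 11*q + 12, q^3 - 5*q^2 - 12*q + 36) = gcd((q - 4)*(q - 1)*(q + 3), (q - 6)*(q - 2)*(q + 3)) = q + 3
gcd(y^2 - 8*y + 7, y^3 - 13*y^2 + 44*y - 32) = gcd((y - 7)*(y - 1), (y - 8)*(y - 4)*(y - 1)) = y - 1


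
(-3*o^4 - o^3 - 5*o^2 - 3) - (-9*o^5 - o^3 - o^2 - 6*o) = 9*o^5 - 3*o^4 - 4*o^2 + 6*o - 3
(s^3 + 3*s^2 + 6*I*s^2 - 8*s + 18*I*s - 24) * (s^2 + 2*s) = s^5 + 5*s^4 + 6*I*s^4 - 2*s^3 + 30*I*s^3 - 40*s^2 + 36*I*s^2 - 48*s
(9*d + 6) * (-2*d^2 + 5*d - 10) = -18*d^3 + 33*d^2 - 60*d - 60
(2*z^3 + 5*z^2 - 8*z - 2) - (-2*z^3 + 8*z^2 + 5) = 4*z^3 - 3*z^2 - 8*z - 7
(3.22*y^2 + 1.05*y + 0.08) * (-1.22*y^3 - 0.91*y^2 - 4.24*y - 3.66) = -3.9284*y^5 - 4.2112*y^4 - 14.7059*y^3 - 16.31*y^2 - 4.1822*y - 0.2928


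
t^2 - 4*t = t*(t - 4)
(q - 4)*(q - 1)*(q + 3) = q^3 - 2*q^2 - 11*q + 12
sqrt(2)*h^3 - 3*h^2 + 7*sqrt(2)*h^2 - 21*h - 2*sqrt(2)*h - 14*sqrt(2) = (h + 7)*(h - 2*sqrt(2))*(sqrt(2)*h + 1)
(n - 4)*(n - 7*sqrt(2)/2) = n^2 - 7*sqrt(2)*n/2 - 4*n + 14*sqrt(2)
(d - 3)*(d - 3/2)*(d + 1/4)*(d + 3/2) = d^4 - 11*d^3/4 - 3*d^2 + 99*d/16 + 27/16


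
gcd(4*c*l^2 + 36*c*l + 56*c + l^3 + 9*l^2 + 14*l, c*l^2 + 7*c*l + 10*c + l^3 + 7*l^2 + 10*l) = l + 2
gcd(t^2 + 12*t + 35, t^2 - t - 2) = 1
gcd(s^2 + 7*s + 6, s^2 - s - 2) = s + 1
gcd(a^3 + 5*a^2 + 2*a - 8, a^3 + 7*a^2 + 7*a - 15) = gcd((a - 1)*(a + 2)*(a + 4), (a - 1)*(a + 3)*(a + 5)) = a - 1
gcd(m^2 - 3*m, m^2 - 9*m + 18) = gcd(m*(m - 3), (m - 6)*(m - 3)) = m - 3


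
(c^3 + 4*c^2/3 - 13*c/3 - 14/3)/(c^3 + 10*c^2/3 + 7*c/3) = (c - 2)/c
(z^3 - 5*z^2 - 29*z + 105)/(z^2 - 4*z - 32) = (-z^3 + 5*z^2 + 29*z - 105)/(-z^2 + 4*z + 32)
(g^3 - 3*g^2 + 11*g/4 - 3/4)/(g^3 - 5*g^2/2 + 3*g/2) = (g - 1/2)/g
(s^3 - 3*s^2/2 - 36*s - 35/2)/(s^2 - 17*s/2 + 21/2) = (2*s^2 + 11*s + 5)/(2*s - 3)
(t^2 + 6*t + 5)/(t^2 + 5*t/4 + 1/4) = 4*(t + 5)/(4*t + 1)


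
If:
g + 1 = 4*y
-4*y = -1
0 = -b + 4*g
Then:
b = 0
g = 0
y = 1/4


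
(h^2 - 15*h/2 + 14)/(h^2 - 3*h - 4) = (h - 7/2)/(h + 1)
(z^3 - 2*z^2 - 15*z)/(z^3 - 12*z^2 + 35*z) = (z + 3)/(z - 7)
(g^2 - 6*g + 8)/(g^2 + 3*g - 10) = (g - 4)/(g + 5)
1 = 1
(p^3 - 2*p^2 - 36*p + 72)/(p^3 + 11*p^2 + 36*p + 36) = (p^2 - 8*p + 12)/(p^2 + 5*p + 6)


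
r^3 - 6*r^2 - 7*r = r*(r - 7)*(r + 1)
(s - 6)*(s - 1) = s^2 - 7*s + 6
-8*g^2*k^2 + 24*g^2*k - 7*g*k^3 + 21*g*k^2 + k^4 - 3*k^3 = k*(-8*g + k)*(g + k)*(k - 3)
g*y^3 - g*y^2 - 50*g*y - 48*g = (y - 8)*(y + 6)*(g*y + g)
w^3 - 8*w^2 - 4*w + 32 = (w - 8)*(w - 2)*(w + 2)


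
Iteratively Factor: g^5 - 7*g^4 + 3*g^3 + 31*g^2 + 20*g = (g + 1)*(g^4 - 8*g^3 + 11*g^2 + 20*g) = (g - 5)*(g + 1)*(g^3 - 3*g^2 - 4*g) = (g - 5)*(g + 1)^2*(g^2 - 4*g) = (g - 5)*(g - 4)*(g + 1)^2*(g)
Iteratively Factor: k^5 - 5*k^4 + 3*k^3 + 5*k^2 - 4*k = (k - 1)*(k^4 - 4*k^3 - k^2 + 4*k) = (k - 1)^2*(k^3 - 3*k^2 - 4*k) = (k - 1)^2*(k + 1)*(k^2 - 4*k) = (k - 4)*(k - 1)^2*(k + 1)*(k)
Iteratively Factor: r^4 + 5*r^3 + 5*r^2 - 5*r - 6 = (r + 2)*(r^3 + 3*r^2 - r - 3) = (r + 1)*(r + 2)*(r^2 + 2*r - 3) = (r - 1)*(r + 1)*(r + 2)*(r + 3)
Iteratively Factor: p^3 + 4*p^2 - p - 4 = (p + 4)*(p^2 - 1) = (p + 1)*(p + 4)*(p - 1)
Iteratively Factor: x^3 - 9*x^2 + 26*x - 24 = (x - 4)*(x^2 - 5*x + 6) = (x - 4)*(x - 3)*(x - 2)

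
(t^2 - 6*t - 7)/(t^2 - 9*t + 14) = (t + 1)/(t - 2)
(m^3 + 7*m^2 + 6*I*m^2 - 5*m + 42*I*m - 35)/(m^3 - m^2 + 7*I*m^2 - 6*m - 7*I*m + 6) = (m^2 + m*(7 + 5*I) + 35*I)/(m^2 + m*(-1 + 6*I) - 6*I)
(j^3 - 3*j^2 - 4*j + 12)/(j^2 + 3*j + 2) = (j^2 - 5*j + 6)/(j + 1)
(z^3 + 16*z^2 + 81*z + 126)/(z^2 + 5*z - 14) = (z^2 + 9*z + 18)/(z - 2)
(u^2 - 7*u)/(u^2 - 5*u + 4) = u*(u - 7)/(u^2 - 5*u + 4)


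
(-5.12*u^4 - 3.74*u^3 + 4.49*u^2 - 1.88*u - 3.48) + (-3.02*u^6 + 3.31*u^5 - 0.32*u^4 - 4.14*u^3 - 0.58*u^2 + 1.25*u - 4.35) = -3.02*u^6 + 3.31*u^5 - 5.44*u^4 - 7.88*u^3 + 3.91*u^2 - 0.63*u - 7.83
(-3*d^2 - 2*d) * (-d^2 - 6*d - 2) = 3*d^4 + 20*d^3 + 18*d^2 + 4*d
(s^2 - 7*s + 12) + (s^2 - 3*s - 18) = 2*s^2 - 10*s - 6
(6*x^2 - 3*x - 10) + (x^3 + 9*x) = x^3 + 6*x^2 + 6*x - 10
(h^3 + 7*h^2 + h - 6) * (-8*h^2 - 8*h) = -8*h^5 - 64*h^4 - 64*h^3 + 40*h^2 + 48*h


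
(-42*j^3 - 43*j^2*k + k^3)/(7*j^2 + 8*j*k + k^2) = (-42*j^2 - j*k + k^2)/(7*j + k)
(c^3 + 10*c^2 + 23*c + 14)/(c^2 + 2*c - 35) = (c^2 + 3*c + 2)/(c - 5)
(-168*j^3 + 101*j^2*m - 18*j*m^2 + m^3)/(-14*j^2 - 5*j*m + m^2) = (24*j^2 - 11*j*m + m^2)/(2*j + m)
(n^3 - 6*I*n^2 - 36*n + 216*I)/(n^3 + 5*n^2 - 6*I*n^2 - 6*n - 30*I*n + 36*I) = (n - 6)/(n - 1)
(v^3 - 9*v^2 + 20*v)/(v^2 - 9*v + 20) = v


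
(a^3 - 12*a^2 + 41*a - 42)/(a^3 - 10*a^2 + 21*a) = (a - 2)/a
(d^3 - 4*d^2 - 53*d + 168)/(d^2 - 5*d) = (d^3 - 4*d^2 - 53*d + 168)/(d*(d - 5))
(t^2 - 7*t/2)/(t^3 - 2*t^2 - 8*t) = (7/2 - t)/(-t^2 + 2*t + 8)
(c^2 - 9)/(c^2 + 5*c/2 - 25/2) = 2*(c^2 - 9)/(2*c^2 + 5*c - 25)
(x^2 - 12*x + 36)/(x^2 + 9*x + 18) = (x^2 - 12*x + 36)/(x^2 + 9*x + 18)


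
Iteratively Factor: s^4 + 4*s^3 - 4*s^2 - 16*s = (s + 2)*(s^3 + 2*s^2 - 8*s) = (s + 2)*(s + 4)*(s^2 - 2*s) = (s - 2)*(s + 2)*(s + 4)*(s)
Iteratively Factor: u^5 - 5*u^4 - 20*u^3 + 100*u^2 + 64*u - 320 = (u + 4)*(u^4 - 9*u^3 + 16*u^2 + 36*u - 80) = (u - 2)*(u + 4)*(u^3 - 7*u^2 + 2*u + 40) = (u - 4)*(u - 2)*(u + 4)*(u^2 - 3*u - 10) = (u - 5)*(u - 4)*(u - 2)*(u + 4)*(u + 2)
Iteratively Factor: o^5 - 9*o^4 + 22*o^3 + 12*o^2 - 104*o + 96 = (o - 2)*(o^4 - 7*o^3 + 8*o^2 + 28*o - 48) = (o - 2)*(o + 2)*(o^3 - 9*o^2 + 26*o - 24) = (o - 3)*(o - 2)*(o + 2)*(o^2 - 6*o + 8) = (o - 3)*(o - 2)^2*(o + 2)*(o - 4)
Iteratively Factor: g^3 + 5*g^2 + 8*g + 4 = (g + 2)*(g^2 + 3*g + 2) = (g + 1)*(g + 2)*(g + 2)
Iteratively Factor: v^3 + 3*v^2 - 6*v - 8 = (v - 2)*(v^2 + 5*v + 4) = (v - 2)*(v + 1)*(v + 4)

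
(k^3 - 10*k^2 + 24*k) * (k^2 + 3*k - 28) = k^5 - 7*k^4 - 34*k^3 + 352*k^2 - 672*k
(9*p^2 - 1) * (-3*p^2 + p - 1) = -27*p^4 + 9*p^3 - 6*p^2 - p + 1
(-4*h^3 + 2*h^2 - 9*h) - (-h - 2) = -4*h^3 + 2*h^2 - 8*h + 2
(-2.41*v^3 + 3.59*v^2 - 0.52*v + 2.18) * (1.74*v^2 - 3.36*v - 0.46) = -4.1934*v^5 + 14.3442*v^4 - 11.8586*v^3 + 3.889*v^2 - 7.0856*v - 1.0028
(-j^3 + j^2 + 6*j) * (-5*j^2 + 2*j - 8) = 5*j^5 - 7*j^4 - 20*j^3 + 4*j^2 - 48*j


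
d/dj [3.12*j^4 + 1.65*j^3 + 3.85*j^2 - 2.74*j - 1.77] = 12.48*j^3 + 4.95*j^2 + 7.7*j - 2.74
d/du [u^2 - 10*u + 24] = 2*u - 10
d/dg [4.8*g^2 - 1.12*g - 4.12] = 9.6*g - 1.12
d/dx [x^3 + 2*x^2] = x*(3*x + 4)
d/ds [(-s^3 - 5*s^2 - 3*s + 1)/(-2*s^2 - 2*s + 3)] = (2*s^4 + 4*s^3 - 5*s^2 - 26*s - 7)/(4*s^4 + 8*s^3 - 8*s^2 - 12*s + 9)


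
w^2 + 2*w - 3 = (w - 1)*(w + 3)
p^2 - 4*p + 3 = (p - 3)*(p - 1)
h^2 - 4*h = h*(h - 4)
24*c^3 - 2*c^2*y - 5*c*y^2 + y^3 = (-4*c + y)*(-3*c + y)*(2*c + y)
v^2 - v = v*(v - 1)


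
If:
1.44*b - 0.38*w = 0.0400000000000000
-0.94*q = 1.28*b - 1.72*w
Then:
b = 0.263888888888889*w + 0.0277777777777778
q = 1.47044917257683*w - 0.0378250591016548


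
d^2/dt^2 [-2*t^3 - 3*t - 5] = -12*t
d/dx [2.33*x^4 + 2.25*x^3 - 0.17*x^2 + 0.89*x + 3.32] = 9.32*x^3 + 6.75*x^2 - 0.34*x + 0.89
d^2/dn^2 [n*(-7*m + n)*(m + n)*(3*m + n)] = -50*m^2 - 18*m*n + 12*n^2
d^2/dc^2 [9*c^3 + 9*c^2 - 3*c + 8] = 54*c + 18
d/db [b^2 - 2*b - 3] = 2*b - 2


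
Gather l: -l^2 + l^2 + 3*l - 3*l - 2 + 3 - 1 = 0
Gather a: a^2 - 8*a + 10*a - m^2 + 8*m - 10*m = a^2 + 2*a - m^2 - 2*m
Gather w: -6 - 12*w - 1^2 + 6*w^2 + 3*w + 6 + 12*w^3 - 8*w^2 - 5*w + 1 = 12*w^3 - 2*w^2 - 14*w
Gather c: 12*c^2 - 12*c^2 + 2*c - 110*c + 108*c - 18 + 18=0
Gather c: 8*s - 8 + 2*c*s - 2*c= c*(2*s - 2) + 8*s - 8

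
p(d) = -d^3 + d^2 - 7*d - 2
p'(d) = -3*d^2 + 2*d - 7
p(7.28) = -385.79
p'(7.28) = -151.44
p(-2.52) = 37.99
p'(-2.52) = -31.09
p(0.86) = -7.92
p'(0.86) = -7.50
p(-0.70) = 3.73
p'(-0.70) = -9.87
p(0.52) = -5.51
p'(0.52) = -6.77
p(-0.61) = 2.87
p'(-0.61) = -9.34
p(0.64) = -6.33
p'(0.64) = -6.95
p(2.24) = -23.90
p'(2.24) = -17.57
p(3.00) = -41.00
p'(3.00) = -28.00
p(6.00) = -224.00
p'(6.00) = -103.00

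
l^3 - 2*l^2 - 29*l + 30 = (l - 6)*(l - 1)*(l + 5)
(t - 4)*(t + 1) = t^2 - 3*t - 4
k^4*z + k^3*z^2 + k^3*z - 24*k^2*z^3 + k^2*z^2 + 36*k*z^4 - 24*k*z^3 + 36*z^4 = (k - 3*z)*(k - 2*z)*(k + 6*z)*(k*z + z)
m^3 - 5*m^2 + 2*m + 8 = (m - 4)*(m - 2)*(m + 1)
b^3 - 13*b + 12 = (b - 3)*(b - 1)*(b + 4)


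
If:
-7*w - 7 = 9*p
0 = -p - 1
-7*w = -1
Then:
No Solution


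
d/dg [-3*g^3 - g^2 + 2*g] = -9*g^2 - 2*g + 2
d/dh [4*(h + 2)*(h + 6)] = 8*h + 32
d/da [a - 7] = 1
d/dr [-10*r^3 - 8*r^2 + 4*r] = -30*r^2 - 16*r + 4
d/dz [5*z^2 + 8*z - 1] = 10*z + 8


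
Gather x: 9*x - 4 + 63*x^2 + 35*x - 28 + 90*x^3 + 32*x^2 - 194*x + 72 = 90*x^3 + 95*x^2 - 150*x + 40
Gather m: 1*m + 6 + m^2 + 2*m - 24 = m^2 + 3*m - 18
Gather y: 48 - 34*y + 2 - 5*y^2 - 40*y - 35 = -5*y^2 - 74*y + 15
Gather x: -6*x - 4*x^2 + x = -4*x^2 - 5*x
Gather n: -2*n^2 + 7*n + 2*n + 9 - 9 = -2*n^2 + 9*n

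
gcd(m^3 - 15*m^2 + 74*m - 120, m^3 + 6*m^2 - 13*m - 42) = 1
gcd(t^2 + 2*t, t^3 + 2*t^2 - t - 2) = t + 2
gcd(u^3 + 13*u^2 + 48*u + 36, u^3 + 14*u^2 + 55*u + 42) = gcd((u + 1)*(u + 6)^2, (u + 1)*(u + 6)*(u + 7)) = u^2 + 7*u + 6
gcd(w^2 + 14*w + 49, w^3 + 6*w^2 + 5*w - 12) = 1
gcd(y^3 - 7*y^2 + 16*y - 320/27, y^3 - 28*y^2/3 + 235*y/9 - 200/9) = y^2 - 13*y/3 + 40/9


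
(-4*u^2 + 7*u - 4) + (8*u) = -4*u^2 + 15*u - 4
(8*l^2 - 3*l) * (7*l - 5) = 56*l^3 - 61*l^2 + 15*l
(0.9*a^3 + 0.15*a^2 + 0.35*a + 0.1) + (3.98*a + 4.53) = 0.9*a^3 + 0.15*a^2 + 4.33*a + 4.63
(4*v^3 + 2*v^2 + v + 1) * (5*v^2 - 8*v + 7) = 20*v^5 - 22*v^4 + 17*v^3 + 11*v^2 - v + 7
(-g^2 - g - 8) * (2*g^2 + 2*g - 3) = -2*g^4 - 4*g^3 - 15*g^2 - 13*g + 24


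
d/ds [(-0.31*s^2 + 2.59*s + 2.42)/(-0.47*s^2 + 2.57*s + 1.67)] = (0.4206*s^2 + 1.2394*s - 1.8941)/(0.2209*s^4 - 2.4158*s^3 + 5.0351*s^2 + 8.5838*s + 2.7889)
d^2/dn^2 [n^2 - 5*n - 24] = 2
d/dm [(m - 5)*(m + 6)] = 2*m + 1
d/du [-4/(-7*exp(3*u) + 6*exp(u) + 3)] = (24 - 84*exp(2*u))*exp(u)/(-7*exp(3*u) + 6*exp(u) + 3)^2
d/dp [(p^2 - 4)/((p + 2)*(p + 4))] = 6/(p^2 + 8*p + 16)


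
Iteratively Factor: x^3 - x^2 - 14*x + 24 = (x - 3)*(x^2 + 2*x - 8) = (x - 3)*(x + 4)*(x - 2)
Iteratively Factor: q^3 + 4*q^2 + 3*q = (q + 3)*(q^2 + q) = q*(q + 3)*(q + 1)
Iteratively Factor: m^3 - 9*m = (m - 3)*(m^2 + 3*m) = (m - 3)*(m + 3)*(m)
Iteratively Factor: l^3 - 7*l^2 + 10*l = (l - 2)*(l^2 - 5*l) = l*(l - 2)*(l - 5)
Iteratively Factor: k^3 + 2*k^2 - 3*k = (k + 3)*(k^2 - k) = (k - 1)*(k + 3)*(k)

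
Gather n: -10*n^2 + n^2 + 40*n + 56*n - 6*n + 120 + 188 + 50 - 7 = -9*n^2 + 90*n + 351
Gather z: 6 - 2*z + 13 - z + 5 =24 - 3*z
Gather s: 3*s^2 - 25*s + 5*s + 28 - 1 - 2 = 3*s^2 - 20*s + 25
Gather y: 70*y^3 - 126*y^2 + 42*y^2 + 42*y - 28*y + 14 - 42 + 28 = 70*y^3 - 84*y^2 + 14*y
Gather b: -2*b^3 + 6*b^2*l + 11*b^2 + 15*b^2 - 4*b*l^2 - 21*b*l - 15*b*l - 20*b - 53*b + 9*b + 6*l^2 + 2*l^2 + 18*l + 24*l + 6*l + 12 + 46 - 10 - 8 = -2*b^3 + b^2*(6*l + 26) + b*(-4*l^2 - 36*l - 64) + 8*l^2 + 48*l + 40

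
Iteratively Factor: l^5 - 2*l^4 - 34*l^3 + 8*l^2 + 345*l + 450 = (l + 3)*(l^4 - 5*l^3 - 19*l^2 + 65*l + 150) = (l - 5)*(l + 3)*(l^3 - 19*l - 30) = (l - 5)^2*(l + 3)*(l^2 + 5*l + 6) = (l - 5)^2*(l + 2)*(l + 3)*(l + 3)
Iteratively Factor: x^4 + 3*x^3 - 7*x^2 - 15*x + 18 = (x + 3)*(x^3 - 7*x + 6) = (x + 3)^2*(x^2 - 3*x + 2) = (x - 1)*(x + 3)^2*(x - 2)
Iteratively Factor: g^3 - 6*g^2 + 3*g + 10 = (g - 5)*(g^2 - g - 2) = (g - 5)*(g - 2)*(g + 1)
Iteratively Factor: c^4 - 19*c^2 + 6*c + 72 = (c + 2)*(c^3 - 2*c^2 - 15*c + 36) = (c + 2)*(c + 4)*(c^2 - 6*c + 9) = (c - 3)*(c + 2)*(c + 4)*(c - 3)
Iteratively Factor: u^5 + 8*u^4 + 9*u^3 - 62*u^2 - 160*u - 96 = (u - 3)*(u^4 + 11*u^3 + 42*u^2 + 64*u + 32) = (u - 3)*(u + 1)*(u^3 + 10*u^2 + 32*u + 32) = (u - 3)*(u + 1)*(u + 2)*(u^2 + 8*u + 16) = (u - 3)*(u + 1)*(u + 2)*(u + 4)*(u + 4)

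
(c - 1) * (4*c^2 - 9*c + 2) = 4*c^3 - 13*c^2 + 11*c - 2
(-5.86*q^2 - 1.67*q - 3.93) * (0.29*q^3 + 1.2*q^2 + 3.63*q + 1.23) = -1.6994*q^5 - 7.5163*q^4 - 24.4155*q^3 - 17.9859*q^2 - 16.32*q - 4.8339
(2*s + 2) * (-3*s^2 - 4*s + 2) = -6*s^3 - 14*s^2 - 4*s + 4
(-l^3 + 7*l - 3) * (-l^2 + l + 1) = l^5 - l^4 - 8*l^3 + 10*l^2 + 4*l - 3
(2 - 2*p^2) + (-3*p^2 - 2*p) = -5*p^2 - 2*p + 2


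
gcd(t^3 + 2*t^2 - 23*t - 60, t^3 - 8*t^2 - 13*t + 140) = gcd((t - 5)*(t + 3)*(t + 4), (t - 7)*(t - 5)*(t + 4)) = t^2 - t - 20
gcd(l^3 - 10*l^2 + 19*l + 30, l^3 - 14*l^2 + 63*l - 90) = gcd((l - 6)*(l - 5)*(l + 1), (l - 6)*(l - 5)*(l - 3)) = l^2 - 11*l + 30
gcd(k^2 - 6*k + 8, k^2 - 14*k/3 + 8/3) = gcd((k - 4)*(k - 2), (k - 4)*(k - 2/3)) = k - 4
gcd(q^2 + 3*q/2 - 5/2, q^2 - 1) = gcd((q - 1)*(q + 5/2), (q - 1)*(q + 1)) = q - 1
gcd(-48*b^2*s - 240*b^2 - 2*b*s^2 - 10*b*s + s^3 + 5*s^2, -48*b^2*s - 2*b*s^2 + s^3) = -48*b^2 - 2*b*s + s^2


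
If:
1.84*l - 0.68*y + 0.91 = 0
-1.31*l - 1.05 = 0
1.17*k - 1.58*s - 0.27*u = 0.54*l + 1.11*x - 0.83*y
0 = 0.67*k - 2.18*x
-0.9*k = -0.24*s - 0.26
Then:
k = 3.25373134328358*x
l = -0.80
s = 12.2014925373134*x - 1.08333333333333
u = 5.389228436639 - 61.4129353233831*x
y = -0.83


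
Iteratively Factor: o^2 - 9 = (o - 3)*(o + 3)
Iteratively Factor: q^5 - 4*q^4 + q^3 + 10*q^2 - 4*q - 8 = (q - 2)*(q^4 - 2*q^3 - 3*q^2 + 4*q + 4) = (q - 2)*(q + 1)*(q^3 - 3*q^2 + 4) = (q - 2)^2*(q + 1)*(q^2 - q - 2) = (q - 2)^3*(q + 1)*(q + 1)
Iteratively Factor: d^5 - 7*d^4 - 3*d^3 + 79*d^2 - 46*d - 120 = (d - 4)*(d^4 - 3*d^3 - 15*d^2 + 19*d + 30) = (d - 4)*(d + 1)*(d^3 - 4*d^2 - 11*d + 30) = (d - 4)*(d + 1)*(d + 3)*(d^2 - 7*d + 10) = (d - 4)*(d - 2)*(d + 1)*(d + 3)*(d - 5)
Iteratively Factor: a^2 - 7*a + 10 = (a - 2)*(a - 5)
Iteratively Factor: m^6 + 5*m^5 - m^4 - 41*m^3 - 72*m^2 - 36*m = (m + 2)*(m^5 + 3*m^4 - 7*m^3 - 27*m^2 - 18*m) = (m - 3)*(m + 2)*(m^4 + 6*m^3 + 11*m^2 + 6*m) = (m - 3)*(m + 2)^2*(m^3 + 4*m^2 + 3*m) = m*(m - 3)*(m + 2)^2*(m^2 + 4*m + 3) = m*(m - 3)*(m + 2)^2*(m + 3)*(m + 1)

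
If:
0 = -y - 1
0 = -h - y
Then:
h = 1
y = -1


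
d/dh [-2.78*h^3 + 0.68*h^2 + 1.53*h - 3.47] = -8.34*h^2 + 1.36*h + 1.53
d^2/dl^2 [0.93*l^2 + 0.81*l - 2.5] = 1.86000000000000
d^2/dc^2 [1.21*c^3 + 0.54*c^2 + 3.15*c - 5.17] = 7.26*c + 1.08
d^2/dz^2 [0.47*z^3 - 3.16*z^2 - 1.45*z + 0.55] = 2.82*z - 6.32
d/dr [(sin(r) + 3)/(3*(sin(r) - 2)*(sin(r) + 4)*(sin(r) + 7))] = -2*(sin(r)^3 + 9*sin(r)^2 + 27*sin(r) + 37)*cos(r)/(3*(sin(r) - 2)^2*(sin(r) + 4)^2*(sin(r) + 7)^2)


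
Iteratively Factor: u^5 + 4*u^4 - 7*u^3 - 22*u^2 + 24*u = (u + 4)*(u^4 - 7*u^2 + 6*u) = (u - 2)*(u + 4)*(u^3 + 2*u^2 - 3*u) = (u - 2)*(u - 1)*(u + 4)*(u^2 + 3*u) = u*(u - 2)*(u - 1)*(u + 4)*(u + 3)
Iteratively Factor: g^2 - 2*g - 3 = (g + 1)*(g - 3)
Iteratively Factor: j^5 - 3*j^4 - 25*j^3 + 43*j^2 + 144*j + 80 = (j + 1)*(j^4 - 4*j^3 - 21*j^2 + 64*j + 80) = (j - 4)*(j + 1)*(j^3 - 21*j - 20) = (j - 4)*(j + 1)^2*(j^2 - j - 20) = (j - 5)*(j - 4)*(j + 1)^2*(j + 4)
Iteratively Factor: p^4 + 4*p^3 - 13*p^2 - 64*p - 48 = (p + 1)*(p^3 + 3*p^2 - 16*p - 48) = (p + 1)*(p + 4)*(p^2 - p - 12) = (p + 1)*(p + 3)*(p + 4)*(p - 4)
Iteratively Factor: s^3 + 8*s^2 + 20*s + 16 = (s + 2)*(s^2 + 6*s + 8) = (s + 2)*(s + 4)*(s + 2)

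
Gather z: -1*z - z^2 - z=-z^2 - 2*z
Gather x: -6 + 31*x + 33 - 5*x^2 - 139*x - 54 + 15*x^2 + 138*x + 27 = 10*x^2 + 30*x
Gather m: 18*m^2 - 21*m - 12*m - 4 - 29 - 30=18*m^2 - 33*m - 63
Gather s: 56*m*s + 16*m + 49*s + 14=16*m + s*(56*m + 49) + 14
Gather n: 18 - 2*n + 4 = 22 - 2*n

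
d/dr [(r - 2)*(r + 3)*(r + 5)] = 3*r^2 + 12*r - 1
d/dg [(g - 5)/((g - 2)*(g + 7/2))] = 2*(-2*g^2 + 20*g + 1)/(4*g^4 + 12*g^3 - 47*g^2 - 84*g + 196)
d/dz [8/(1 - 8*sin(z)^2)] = 64*sin(2*z)/(3 - 4*cos(2*z))^2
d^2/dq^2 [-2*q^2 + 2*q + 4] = -4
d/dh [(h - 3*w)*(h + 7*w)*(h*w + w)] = w*(3*h^2 + 8*h*w + 2*h - 21*w^2 + 4*w)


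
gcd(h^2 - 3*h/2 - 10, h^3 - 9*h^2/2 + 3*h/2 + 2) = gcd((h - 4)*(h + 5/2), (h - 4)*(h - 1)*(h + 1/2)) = h - 4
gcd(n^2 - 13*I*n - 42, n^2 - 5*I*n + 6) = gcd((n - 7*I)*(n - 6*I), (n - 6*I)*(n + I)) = n - 6*I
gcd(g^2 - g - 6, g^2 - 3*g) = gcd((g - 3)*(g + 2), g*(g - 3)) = g - 3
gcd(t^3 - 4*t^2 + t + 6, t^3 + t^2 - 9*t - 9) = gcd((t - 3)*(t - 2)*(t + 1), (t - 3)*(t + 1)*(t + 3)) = t^2 - 2*t - 3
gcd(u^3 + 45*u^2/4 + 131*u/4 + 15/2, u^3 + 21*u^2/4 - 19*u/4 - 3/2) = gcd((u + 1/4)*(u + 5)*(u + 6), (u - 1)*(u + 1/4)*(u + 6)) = u^2 + 25*u/4 + 3/2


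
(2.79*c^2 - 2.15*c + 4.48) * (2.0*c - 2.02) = 5.58*c^3 - 9.9358*c^2 + 13.303*c - 9.0496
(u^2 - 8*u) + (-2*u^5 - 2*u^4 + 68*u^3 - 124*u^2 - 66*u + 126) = -2*u^5 - 2*u^4 + 68*u^3 - 123*u^2 - 74*u + 126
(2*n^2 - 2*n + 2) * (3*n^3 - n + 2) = 6*n^5 - 6*n^4 + 4*n^3 + 6*n^2 - 6*n + 4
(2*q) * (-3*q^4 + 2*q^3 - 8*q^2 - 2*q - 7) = -6*q^5 + 4*q^4 - 16*q^3 - 4*q^2 - 14*q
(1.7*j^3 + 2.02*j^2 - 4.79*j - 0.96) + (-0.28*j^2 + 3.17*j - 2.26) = 1.7*j^3 + 1.74*j^2 - 1.62*j - 3.22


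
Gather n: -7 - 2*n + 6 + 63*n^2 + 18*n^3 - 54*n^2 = 18*n^3 + 9*n^2 - 2*n - 1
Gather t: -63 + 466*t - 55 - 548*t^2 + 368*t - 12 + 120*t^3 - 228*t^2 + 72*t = 120*t^3 - 776*t^2 + 906*t - 130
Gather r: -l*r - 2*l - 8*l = -l*r - 10*l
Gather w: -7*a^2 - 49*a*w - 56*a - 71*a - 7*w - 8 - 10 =-7*a^2 - 127*a + w*(-49*a - 7) - 18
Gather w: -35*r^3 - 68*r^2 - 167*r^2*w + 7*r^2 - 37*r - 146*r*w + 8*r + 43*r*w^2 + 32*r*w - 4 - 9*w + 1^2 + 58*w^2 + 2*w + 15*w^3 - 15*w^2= -35*r^3 - 61*r^2 - 29*r + 15*w^3 + w^2*(43*r + 43) + w*(-167*r^2 - 114*r - 7) - 3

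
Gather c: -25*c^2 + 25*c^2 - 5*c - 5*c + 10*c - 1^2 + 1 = 0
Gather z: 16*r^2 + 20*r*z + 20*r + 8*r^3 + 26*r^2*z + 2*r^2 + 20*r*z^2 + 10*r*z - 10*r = 8*r^3 + 18*r^2 + 20*r*z^2 + 10*r + z*(26*r^2 + 30*r)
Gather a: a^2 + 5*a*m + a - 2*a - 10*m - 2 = a^2 + a*(5*m - 1) - 10*m - 2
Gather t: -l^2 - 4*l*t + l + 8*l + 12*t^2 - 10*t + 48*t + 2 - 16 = -l^2 + 9*l + 12*t^2 + t*(38 - 4*l) - 14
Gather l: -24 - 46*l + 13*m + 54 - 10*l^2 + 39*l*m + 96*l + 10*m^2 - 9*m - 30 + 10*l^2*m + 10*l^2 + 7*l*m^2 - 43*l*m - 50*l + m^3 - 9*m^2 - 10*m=10*l^2*m + l*(7*m^2 - 4*m) + m^3 + m^2 - 6*m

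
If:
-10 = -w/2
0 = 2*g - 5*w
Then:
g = 50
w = 20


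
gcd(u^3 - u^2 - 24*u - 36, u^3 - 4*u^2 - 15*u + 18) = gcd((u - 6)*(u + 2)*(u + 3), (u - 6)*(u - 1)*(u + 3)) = u^2 - 3*u - 18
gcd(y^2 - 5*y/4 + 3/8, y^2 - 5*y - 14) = 1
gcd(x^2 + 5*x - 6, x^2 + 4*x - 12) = x + 6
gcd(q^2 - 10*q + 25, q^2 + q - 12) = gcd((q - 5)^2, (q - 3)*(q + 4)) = 1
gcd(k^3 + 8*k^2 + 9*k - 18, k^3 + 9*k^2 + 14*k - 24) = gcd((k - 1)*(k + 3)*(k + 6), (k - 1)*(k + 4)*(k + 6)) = k^2 + 5*k - 6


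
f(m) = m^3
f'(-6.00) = 108.00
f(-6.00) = -216.00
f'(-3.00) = 27.00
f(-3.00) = -27.00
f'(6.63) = 131.87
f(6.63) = 291.43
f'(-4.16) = 51.92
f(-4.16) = -71.99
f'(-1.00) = 3.00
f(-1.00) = -1.00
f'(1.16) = 4.04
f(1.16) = 1.56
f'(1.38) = 5.71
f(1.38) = 2.63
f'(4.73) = 67.12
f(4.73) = 105.82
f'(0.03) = 0.00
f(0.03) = 0.00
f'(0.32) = 0.31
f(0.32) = 0.03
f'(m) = 3*m^2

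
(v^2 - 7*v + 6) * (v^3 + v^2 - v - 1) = v^5 - 6*v^4 - 2*v^3 + 12*v^2 + v - 6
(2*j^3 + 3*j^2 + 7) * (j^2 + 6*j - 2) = 2*j^5 + 15*j^4 + 14*j^3 + j^2 + 42*j - 14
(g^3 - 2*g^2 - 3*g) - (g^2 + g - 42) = g^3 - 3*g^2 - 4*g + 42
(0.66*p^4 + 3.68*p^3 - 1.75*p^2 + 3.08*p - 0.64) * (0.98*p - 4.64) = 0.6468*p^5 + 0.544*p^4 - 18.7902*p^3 + 11.1384*p^2 - 14.9184*p + 2.9696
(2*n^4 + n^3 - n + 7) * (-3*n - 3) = -6*n^5 - 9*n^4 - 3*n^3 + 3*n^2 - 18*n - 21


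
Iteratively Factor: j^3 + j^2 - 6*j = (j + 3)*(j^2 - 2*j) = (j - 2)*(j + 3)*(j)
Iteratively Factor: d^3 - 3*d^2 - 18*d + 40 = (d + 4)*(d^2 - 7*d + 10) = (d - 2)*(d + 4)*(d - 5)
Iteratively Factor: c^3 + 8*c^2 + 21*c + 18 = (c + 2)*(c^2 + 6*c + 9) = (c + 2)*(c + 3)*(c + 3)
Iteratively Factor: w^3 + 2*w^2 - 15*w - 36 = (w + 3)*(w^2 - w - 12) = (w + 3)^2*(w - 4)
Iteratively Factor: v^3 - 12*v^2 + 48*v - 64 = (v - 4)*(v^2 - 8*v + 16) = (v - 4)^2*(v - 4)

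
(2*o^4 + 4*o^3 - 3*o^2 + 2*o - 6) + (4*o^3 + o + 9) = 2*o^4 + 8*o^3 - 3*o^2 + 3*o + 3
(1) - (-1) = 2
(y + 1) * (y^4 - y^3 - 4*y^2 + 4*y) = y^5 - 5*y^3 + 4*y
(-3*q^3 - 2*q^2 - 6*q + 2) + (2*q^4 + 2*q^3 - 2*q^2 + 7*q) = 2*q^4 - q^3 - 4*q^2 + q + 2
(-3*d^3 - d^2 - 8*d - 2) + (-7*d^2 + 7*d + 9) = -3*d^3 - 8*d^2 - d + 7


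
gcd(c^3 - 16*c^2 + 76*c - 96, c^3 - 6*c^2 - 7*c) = 1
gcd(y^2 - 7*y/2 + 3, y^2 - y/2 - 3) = y - 2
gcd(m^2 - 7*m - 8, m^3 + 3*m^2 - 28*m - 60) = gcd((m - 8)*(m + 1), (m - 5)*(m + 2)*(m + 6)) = 1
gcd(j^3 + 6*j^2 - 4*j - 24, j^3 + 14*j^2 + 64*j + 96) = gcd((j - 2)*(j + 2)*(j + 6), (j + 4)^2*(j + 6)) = j + 6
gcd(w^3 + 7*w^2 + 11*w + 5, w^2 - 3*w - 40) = w + 5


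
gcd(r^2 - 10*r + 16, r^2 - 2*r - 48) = r - 8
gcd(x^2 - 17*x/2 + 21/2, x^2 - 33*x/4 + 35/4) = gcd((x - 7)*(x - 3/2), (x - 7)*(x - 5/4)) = x - 7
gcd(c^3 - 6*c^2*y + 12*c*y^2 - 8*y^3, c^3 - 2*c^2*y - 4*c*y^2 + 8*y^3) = c^2 - 4*c*y + 4*y^2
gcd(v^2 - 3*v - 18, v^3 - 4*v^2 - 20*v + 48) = v - 6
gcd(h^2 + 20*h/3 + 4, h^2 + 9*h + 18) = h + 6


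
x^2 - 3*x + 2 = (x - 2)*(x - 1)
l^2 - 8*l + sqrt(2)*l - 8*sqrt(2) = (l - 8)*(l + sqrt(2))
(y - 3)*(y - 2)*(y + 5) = y^3 - 19*y + 30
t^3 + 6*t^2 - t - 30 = (t - 2)*(t + 3)*(t + 5)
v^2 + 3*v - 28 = (v - 4)*(v + 7)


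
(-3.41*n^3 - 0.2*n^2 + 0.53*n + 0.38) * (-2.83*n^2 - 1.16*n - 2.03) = 9.6503*n^5 + 4.5216*n^4 + 5.6544*n^3 - 1.2842*n^2 - 1.5167*n - 0.7714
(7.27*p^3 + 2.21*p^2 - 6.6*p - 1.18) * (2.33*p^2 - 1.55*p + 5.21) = 16.9391*p^5 - 6.1192*p^4 + 19.0732*p^3 + 18.9947*p^2 - 32.557*p - 6.1478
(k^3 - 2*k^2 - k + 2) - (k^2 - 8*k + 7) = k^3 - 3*k^2 + 7*k - 5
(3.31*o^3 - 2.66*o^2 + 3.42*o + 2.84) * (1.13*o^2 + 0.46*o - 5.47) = 3.7403*o^5 - 1.4832*o^4 - 15.4647*o^3 + 19.3326*o^2 - 17.401*o - 15.5348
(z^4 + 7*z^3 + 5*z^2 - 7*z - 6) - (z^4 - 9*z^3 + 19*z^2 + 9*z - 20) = 16*z^3 - 14*z^2 - 16*z + 14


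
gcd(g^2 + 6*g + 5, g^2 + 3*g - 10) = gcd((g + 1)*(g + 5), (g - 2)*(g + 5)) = g + 5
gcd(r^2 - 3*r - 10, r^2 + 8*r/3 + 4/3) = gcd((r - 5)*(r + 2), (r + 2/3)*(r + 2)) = r + 2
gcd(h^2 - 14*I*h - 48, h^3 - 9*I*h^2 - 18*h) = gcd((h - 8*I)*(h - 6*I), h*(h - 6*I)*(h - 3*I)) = h - 6*I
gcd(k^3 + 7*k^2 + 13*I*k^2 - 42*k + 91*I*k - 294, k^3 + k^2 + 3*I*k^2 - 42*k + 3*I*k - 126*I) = k + 7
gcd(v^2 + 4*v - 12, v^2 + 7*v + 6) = v + 6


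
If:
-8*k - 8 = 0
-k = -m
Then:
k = -1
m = -1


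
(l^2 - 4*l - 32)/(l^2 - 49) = (l^2 - 4*l - 32)/(l^2 - 49)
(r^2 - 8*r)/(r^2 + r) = (r - 8)/(r + 1)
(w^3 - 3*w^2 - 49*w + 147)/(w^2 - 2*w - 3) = (w^2 - 49)/(w + 1)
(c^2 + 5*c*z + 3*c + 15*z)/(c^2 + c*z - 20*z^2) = (-c - 3)/(-c + 4*z)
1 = 1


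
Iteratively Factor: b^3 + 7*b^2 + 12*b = (b)*(b^2 + 7*b + 12) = b*(b + 4)*(b + 3)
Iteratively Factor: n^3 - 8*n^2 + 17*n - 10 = (n - 5)*(n^2 - 3*n + 2) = (n - 5)*(n - 2)*(n - 1)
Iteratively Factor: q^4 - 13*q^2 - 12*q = (q + 3)*(q^3 - 3*q^2 - 4*q) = (q + 1)*(q + 3)*(q^2 - 4*q) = q*(q + 1)*(q + 3)*(q - 4)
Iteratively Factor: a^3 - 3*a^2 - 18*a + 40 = (a - 2)*(a^2 - a - 20) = (a - 5)*(a - 2)*(a + 4)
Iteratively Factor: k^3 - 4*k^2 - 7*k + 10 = (k - 1)*(k^2 - 3*k - 10) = (k - 5)*(k - 1)*(k + 2)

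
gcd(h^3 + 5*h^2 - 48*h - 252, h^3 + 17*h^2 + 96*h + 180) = h^2 + 12*h + 36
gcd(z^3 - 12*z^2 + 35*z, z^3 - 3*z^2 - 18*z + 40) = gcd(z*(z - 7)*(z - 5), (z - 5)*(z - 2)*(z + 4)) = z - 5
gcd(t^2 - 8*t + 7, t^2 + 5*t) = 1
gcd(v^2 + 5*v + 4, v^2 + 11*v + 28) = v + 4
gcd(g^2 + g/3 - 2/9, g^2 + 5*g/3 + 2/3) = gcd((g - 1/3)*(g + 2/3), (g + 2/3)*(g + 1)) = g + 2/3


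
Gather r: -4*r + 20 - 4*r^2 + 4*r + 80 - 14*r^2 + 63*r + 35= -18*r^2 + 63*r + 135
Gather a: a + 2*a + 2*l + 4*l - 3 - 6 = 3*a + 6*l - 9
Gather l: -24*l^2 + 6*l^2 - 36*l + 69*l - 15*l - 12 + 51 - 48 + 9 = -18*l^2 + 18*l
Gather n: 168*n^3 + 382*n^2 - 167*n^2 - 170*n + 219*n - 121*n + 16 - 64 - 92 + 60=168*n^3 + 215*n^2 - 72*n - 80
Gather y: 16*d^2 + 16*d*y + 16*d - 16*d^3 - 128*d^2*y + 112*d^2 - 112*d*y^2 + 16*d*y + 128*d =-16*d^3 + 128*d^2 - 112*d*y^2 + 144*d + y*(-128*d^2 + 32*d)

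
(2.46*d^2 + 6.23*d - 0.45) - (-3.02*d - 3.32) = 2.46*d^2 + 9.25*d + 2.87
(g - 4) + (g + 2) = 2*g - 2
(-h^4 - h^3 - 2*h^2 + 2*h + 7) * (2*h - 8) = -2*h^5 + 6*h^4 + 4*h^3 + 20*h^2 - 2*h - 56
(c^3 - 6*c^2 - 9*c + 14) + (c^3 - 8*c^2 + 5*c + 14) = 2*c^3 - 14*c^2 - 4*c + 28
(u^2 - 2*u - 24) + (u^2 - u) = 2*u^2 - 3*u - 24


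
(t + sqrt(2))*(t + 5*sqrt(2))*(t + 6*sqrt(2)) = t^3 + 12*sqrt(2)*t^2 + 82*t + 60*sqrt(2)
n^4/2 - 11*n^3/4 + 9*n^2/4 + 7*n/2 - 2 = (n/2 + 1/2)*(n - 4)*(n - 2)*(n - 1/2)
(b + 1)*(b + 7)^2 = b^3 + 15*b^2 + 63*b + 49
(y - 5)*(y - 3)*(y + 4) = y^3 - 4*y^2 - 17*y + 60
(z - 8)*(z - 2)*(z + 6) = z^3 - 4*z^2 - 44*z + 96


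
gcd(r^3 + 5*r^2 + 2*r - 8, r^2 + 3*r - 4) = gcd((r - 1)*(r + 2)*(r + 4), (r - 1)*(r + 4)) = r^2 + 3*r - 4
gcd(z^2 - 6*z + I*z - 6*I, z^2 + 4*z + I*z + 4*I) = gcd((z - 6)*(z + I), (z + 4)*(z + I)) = z + I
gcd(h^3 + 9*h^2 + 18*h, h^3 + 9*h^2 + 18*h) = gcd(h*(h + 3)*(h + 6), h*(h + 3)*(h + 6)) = h^3 + 9*h^2 + 18*h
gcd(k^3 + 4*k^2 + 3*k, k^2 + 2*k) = k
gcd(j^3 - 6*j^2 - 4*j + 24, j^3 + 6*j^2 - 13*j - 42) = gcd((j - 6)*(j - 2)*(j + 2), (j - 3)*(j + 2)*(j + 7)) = j + 2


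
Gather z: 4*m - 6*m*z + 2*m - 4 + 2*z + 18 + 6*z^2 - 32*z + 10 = 6*m + 6*z^2 + z*(-6*m - 30) + 24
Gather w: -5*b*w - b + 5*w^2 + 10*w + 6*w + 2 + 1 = -b + 5*w^2 + w*(16 - 5*b) + 3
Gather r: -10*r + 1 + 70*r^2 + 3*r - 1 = 70*r^2 - 7*r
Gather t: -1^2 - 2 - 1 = -4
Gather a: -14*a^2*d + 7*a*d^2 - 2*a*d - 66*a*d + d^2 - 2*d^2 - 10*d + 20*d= -14*a^2*d + a*(7*d^2 - 68*d) - d^2 + 10*d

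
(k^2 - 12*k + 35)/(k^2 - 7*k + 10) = (k - 7)/(k - 2)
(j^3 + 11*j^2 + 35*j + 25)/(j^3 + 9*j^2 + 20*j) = (j^2 + 6*j + 5)/(j*(j + 4))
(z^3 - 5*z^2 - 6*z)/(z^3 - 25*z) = (z^2 - 5*z - 6)/(z^2 - 25)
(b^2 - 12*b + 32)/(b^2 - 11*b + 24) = (b - 4)/(b - 3)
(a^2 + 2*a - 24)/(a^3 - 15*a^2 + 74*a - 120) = (a + 6)/(a^2 - 11*a + 30)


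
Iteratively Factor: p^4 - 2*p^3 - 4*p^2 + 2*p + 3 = (p + 1)*(p^3 - 3*p^2 - p + 3) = (p + 1)^2*(p^2 - 4*p + 3) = (p - 3)*(p + 1)^2*(p - 1)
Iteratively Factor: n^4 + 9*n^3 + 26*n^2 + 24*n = (n + 3)*(n^3 + 6*n^2 + 8*n) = (n + 2)*(n + 3)*(n^2 + 4*n) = n*(n + 2)*(n + 3)*(n + 4)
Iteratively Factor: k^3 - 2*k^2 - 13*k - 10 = (k - 5)*(k^2 + 3*k + 2) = (k - 5)*(k + 2)*(k + 1)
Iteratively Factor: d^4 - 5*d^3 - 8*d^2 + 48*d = (d - 4)*(d^3 - d^2 - 12*d) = (d - 4)*(d + 3)*(d^2 - 4*d) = (d - 4)^2*(d + 3)*(d)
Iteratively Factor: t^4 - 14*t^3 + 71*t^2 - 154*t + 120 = (t - 2)*(t^3 - 12*t^2 + 47*t - 60) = (t - 3)*(t - 2)*(t^2 - 9*t + 20) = (t - 4)*(t - 3)*(t - 2)*(t - 5)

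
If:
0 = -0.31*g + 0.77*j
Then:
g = 2.48387096774194*j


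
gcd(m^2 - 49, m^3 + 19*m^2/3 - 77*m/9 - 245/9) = m + 7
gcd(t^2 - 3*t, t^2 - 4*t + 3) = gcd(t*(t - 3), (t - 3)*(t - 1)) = t - 3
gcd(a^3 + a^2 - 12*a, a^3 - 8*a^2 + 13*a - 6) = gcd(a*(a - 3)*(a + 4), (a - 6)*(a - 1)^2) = 1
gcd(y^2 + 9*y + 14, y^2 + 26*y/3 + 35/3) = y + 7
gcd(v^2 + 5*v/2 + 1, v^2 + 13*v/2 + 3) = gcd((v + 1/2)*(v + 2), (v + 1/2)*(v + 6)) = v + 1/2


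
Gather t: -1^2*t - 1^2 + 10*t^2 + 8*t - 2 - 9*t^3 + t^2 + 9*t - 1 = -9*t^3 + 11*t^2 + 16*t - 4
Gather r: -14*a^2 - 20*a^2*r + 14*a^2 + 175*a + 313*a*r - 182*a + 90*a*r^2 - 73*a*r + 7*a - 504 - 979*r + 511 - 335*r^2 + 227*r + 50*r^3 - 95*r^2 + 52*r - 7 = 50*r^3 + r^2*(90*a - 430) + r*(-20*a^2 + 240*a - 700)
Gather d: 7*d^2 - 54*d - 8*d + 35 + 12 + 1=7*d^2 - 62*d + 48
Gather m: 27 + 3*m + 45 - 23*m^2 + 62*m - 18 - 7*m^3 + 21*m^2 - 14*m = -7*m^3 - 2*m^2 + 51*m + 54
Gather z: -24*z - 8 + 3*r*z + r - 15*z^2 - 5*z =r - 15*z^2 + z*(3*r - 29) - 8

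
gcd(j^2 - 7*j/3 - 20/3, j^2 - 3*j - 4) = j - 4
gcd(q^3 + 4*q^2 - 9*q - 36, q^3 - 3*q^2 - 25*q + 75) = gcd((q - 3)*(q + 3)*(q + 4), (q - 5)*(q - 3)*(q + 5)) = q - 3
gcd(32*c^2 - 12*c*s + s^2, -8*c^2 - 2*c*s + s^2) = -4*c + s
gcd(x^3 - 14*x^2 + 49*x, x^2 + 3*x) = x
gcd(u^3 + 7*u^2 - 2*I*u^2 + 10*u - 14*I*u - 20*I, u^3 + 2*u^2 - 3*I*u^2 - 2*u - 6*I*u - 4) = u^2 + u*(2 - 2*I) - 4*I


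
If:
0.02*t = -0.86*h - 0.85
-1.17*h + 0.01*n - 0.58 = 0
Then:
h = -0.0232558139534884*t - 0.988372093023256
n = -2.72093023255814*t - 57.6395348837209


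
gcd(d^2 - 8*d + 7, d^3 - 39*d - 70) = d - 7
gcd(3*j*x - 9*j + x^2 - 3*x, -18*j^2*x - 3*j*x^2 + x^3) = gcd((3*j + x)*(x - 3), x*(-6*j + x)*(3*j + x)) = 3*j + x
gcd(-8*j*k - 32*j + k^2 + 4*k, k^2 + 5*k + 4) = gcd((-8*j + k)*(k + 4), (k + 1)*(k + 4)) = k + 4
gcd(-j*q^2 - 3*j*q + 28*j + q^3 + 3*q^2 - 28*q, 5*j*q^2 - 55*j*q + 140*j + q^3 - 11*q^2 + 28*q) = q - 4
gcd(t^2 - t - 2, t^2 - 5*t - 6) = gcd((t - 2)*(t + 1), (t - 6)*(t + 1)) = t + 1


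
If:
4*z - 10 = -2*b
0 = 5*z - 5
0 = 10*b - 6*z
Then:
No Solution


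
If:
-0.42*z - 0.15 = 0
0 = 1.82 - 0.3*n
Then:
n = 6.07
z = -0.36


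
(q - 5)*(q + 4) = q^2 - q - 20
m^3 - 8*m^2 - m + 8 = (m - 8)*(m - 1)*(m + 1)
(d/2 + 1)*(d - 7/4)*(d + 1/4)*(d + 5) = d^4/2 + 11*d^3/4 - 15*d^2/32 - 289*d/32 - 35/16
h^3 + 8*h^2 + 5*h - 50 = (h - 2)*(h + 5)^2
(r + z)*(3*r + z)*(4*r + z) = 12*r^3 + 19*r^2*z + 8*r*z^2 + z^3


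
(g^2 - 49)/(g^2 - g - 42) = (g + 7)/(g + 6)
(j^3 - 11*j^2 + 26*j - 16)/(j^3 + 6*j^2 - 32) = (j^2 - 9*j + 8)/(j^2 + 8*j + 16)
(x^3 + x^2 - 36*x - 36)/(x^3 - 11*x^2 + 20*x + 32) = (x^2 - 36)/(x^2 - 12*x + 32)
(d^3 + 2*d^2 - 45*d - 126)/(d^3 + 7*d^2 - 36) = (d - 7)/(d - 2)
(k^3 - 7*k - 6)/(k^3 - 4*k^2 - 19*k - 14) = (k - 3)/(k - 7)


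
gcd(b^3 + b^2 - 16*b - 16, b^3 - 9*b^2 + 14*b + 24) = b^2 - 3*b - 4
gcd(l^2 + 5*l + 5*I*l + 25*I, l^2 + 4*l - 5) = l + 5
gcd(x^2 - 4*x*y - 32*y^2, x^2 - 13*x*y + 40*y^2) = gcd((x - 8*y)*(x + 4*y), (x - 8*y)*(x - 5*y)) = x - 8*y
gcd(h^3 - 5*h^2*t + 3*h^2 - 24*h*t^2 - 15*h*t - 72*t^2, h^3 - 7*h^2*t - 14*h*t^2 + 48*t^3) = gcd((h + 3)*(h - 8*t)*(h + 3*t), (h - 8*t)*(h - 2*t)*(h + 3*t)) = -h^2 + 5*h*t + 24*t^2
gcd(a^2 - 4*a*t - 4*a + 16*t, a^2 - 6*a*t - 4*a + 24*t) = a - 4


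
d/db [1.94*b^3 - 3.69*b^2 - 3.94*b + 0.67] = 5.82*b^2 - 7.38*b - 3.94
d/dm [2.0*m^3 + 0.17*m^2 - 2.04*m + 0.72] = 6.0*m^2 + 0.34*m - 2.04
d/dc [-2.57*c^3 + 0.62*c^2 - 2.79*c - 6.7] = -7.71*c^2 + 1.24*c - 2.79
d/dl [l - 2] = 1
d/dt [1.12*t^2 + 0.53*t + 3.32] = 2.24*t + 0.53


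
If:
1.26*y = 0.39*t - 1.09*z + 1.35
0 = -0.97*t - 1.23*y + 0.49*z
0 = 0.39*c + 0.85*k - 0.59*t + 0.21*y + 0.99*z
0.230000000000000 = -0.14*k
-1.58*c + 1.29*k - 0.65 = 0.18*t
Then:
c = -2.75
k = -1.64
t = 8.78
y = -3.55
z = 8.48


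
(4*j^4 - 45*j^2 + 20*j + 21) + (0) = 4*j^4 - 45*j^2 + 20*j + 21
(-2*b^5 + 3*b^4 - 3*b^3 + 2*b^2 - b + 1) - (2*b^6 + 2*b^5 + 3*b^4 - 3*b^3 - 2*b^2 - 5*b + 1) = -2*b^6 - 4*b^5 + 4*b^2 + 4*b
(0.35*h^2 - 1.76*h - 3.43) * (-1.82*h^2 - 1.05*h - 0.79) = -0.637*h^4 + 2.8357*h^3 + 7.8141*h^2 + 4.9919*h + 2.7097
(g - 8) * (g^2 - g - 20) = g^3 - 9*g^2 - 12*g + 160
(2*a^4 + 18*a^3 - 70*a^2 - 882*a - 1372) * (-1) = -2*a^4 - 18*a^3 + 70*a^2 + 882*a + 1372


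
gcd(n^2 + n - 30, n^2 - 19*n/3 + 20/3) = n - 5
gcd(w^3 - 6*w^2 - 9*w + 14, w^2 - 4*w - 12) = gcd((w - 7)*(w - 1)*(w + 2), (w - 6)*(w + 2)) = w + 2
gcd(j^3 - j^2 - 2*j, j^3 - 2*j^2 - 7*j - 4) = j + 1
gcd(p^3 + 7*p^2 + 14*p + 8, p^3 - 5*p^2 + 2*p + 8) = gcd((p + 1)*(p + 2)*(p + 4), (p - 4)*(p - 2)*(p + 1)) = p + 1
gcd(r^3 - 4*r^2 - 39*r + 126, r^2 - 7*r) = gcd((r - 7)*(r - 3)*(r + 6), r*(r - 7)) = r - 7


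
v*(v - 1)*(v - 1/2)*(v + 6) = v^4 + 9*v^3/2 - 17*v^2/2 + 3*v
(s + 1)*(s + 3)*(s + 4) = s^3 + 8*s^2 + 19*s + 12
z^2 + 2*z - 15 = (z - 3)*(z + 5)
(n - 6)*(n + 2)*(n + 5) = n^3 + n^2 - 32*n - 60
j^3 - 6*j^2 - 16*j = j*(j - 8)*(j + 2)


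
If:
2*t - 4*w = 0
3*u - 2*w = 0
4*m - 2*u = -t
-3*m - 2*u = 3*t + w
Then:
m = 0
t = 0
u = 0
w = 0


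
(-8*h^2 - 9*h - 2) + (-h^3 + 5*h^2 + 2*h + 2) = -h^3 - 3*h^2 - 7*h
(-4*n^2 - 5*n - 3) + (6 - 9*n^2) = -13*n^2 - 5*n + 3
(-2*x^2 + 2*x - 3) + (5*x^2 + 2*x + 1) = 3*x^2 + 4*x - 2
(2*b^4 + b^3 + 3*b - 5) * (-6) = -12*b^4 - 6*b^3 - 18*b + 30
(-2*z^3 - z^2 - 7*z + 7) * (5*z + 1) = -10*z^4 - 7*z^3 - 36*z^2 + 28*z + 7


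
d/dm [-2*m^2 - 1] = -4*m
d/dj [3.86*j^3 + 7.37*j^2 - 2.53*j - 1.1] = 11.58*j^2 + 14.74*j - 2.53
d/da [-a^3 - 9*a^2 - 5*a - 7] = -3*a^2 - 18*a - 5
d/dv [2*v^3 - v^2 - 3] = 2*v*(3*v - 1)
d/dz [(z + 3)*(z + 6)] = 2*z + 9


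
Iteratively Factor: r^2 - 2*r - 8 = (r - 4)*(r + 2)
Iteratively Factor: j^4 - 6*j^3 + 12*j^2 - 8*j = (j - 2)*(j^3 - 4*j^2 + 4*j) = (j - 2)^2*(j^2 - 2*j) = (j - 2)^3*(j)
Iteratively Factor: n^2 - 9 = (n + 3)*(n - 3)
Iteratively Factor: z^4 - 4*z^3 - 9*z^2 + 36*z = (z - 4)*(z^3 - 9*z) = (z - 4)*(z + 3)*(z^2 - 3*z) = (z - 4)*(z - 3)*(z + 3)*(z)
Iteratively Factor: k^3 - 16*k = (k)*(k^2 - 16) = k*(k + 4)*(k - 4)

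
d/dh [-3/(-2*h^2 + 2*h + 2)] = 3*(1 - 2*h)/(2*(-h^2 + h + 1)^2)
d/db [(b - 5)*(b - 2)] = 2*b - 7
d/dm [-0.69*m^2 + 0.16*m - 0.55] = 0.16 - 1.38*m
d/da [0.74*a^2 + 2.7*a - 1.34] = 1.48*a + 2.7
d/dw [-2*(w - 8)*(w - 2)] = 20 - 4*w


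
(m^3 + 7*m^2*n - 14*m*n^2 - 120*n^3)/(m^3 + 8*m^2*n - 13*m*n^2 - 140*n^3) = (m + 6*n)/(m + 7*n)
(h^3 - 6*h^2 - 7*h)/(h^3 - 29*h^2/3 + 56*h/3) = 3*(h + 1)/(3*h - 8)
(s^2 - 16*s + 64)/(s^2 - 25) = (s^2 - 16*s + 64)/(s^2 - 25)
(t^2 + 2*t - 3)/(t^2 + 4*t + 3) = (t - 1)/(t + 1)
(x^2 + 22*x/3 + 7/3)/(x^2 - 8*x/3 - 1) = (x + 7)/(x - 3)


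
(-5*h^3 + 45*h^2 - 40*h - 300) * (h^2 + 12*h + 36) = -5*h^5 - 15*h^4 + 320*h^3 + 840*h^2 - 5040*h - 10800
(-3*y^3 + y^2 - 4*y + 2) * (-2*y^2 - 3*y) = 6*y^5 + 7*y^4 + 5*y^3 + 8*y^2 - 6*y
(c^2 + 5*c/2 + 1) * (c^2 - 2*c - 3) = c^4 + c^3/2 - 7*c^2 - 19*c/2 - 3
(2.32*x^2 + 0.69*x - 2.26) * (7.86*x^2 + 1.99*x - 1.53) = 18.2352*x^4 + 10.0402*x^3 - 19.9401*x^2 - 5.5531*x + 3.4578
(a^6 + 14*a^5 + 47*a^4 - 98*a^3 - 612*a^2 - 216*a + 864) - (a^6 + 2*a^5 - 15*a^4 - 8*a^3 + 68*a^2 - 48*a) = 12*a^5 + 62*a^4 - 90*a^3 - 680*a^2 - 168*a + 864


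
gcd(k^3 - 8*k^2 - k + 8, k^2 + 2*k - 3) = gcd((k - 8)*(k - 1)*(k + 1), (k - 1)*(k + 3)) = k - 1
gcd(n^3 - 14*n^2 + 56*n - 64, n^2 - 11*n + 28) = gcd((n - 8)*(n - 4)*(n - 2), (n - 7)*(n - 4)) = n - 4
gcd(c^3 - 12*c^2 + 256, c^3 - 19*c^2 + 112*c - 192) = c^2 - 16*c + 64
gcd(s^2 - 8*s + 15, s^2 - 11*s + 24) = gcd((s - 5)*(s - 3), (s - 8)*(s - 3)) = s - 3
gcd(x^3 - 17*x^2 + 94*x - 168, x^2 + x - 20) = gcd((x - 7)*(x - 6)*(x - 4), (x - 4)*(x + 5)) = x - 4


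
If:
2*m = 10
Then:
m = 5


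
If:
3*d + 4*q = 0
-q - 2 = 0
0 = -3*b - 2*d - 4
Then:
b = -28/9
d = 8/3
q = -2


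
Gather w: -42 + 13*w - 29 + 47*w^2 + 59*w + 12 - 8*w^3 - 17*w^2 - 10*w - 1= -8*w^3 + 30*w^2 + 62*w - 60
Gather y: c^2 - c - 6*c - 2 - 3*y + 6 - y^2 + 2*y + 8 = c^2 - 7*c - y^2 - y + 12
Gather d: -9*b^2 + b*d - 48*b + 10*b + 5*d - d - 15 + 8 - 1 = -9*b^2 - 38*b + d*(b + 4) - 8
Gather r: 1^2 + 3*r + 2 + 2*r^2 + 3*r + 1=2*r^2 + 6*r + 4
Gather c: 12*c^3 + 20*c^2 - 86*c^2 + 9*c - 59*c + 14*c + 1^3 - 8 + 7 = 12*c^3 - 66*c^2 - 36*c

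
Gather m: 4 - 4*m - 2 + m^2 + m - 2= m^2 - 3*m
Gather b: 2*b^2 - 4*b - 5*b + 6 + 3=2*b^2 - 9*b + 9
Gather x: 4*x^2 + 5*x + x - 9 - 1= 4*x^2 + 6*x - 10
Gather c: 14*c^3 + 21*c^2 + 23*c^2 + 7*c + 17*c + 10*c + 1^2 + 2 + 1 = 14*c^3 + 44*c^2 + 34*c + 4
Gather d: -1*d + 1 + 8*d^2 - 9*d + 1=8*d^2 - 10*d + 2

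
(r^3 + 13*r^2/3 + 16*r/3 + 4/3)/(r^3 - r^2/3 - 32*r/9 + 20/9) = 3*(3*r^2 + 7*r + 2)/(9*r^2 - 21*r + 10)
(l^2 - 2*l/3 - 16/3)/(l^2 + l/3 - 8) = (l + 2)/(l + 3)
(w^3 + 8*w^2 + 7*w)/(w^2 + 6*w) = (w^2 + 8*w + 7)/(w + 6)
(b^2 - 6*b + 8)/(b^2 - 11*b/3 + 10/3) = 3*(b - 4)/(3*b - 5)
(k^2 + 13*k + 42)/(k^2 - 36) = (k + 7)/(k - 6)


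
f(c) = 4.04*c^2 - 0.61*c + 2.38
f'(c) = 8.08*c - 0.61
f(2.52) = 26.50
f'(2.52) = 19.75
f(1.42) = 9.66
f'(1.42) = 10.86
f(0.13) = 2.37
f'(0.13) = 0.44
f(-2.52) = 29.57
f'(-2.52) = -20.97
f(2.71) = 30.40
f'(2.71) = 21.29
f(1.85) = 15.08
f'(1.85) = 14.34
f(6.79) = 184.50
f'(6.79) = 54.25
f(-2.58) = 30.85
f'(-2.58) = -21.46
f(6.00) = 144.16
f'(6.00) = 47.87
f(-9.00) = 335.11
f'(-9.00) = -73.33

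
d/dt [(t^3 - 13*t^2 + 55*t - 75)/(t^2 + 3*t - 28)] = (t^4 + 6*t^3 - 178*t^2 + 878*t - 1315)/(t^4 + 6*t^3 - 47*t^2 - 168*t + 784)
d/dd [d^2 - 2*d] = 2*d - 2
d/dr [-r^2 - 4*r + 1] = -2*r - 4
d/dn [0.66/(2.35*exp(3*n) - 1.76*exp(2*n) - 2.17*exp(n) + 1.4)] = (-4.653*exp(2*n) + 2.3232*exp(n) + 1.4322)*exp(n)/(2.35*exp(3*n) - 1.76*exp(2*n) - 2.17*exp(n) + 1.4)^2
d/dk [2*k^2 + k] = 4*k + 1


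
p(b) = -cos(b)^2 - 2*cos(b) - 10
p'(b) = 2*sin(b)*cos(b) + 2*sin(b)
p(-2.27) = -9.13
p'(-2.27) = -0.55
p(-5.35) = -11.54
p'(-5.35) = 2.56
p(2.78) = -9.00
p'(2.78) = 0.05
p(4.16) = -9.23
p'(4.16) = -0.81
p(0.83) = -11.81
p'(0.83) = 2.47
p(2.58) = -9.02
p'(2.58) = 0.16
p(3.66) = -9.02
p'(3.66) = -0.13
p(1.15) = -10.98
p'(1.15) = 2.57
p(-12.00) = -12.40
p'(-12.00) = 1.98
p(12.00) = -12.40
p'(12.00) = -1.98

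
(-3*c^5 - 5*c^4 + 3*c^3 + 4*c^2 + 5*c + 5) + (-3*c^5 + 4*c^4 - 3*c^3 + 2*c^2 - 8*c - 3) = -6*c^5 - c^4 + 6*c^2 - 3*c + 2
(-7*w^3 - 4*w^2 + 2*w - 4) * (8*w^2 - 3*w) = -56*w^5 - 11*w^4 + 28*w^3 - 38*w^2 + 12*w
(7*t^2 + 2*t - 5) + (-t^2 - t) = 6*t^2 + t - 5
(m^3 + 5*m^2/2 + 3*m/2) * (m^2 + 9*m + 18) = m^5 + 23*m^4/2 + 42*m^3 + 117*m^2/2 + 27*m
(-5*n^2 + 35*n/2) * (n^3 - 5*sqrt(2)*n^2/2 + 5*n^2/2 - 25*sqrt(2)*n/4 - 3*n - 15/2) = -5*n^5 + 5*n^4 + 25*sqrt(2)*n^4/2 - 25*sqrt(2)*n^3/2 + 235*n^3/4 - 875*sqrt(2)*n^2/8 - 15*n^2 - 525*n/4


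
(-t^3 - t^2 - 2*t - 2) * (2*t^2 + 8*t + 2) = -2*t^5 - 10*t^4 - 14*t^3 - 22*t^2 - 20*t - 4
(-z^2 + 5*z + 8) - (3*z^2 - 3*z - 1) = -4*z^2 + 8*z + 9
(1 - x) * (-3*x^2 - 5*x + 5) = 3*x^3 + 2*x^2 - 10*x + 5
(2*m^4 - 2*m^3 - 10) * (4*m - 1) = 8*m^5 - 10*m^4 + 2*m^3 - 40*m + 10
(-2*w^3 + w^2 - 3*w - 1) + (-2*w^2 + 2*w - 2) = -2*w^3 - w^2 - w - 3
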